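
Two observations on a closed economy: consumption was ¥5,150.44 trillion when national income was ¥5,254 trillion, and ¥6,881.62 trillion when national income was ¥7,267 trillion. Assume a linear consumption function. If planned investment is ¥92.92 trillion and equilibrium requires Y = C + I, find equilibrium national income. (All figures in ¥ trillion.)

MPC = (6881.62 − 5150.44)/(7267 − 5254) = 1731.18/2013 = 0.86
a = 5150.44 − 0.86(5254) = 632
Equilibrium: Y = 632 + 0.86Y + 92.92
0.14Y = 724.92, so Y = 724.92/0.14 = 5178

Y = 5178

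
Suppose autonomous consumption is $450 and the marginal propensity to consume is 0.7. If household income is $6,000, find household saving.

S = 1350

C = 450 + 0.7(6000) = 450 + 4200 = 4650
S = Y − C = 6000 − 4650 = 1350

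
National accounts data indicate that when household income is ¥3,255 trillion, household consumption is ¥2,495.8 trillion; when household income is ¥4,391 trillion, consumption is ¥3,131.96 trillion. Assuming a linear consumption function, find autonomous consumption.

MPC = ΔC/ΔY = (3131.96 − 2495.8)/(4391 − 3255) = 636.16/1136 = 0.56
a = C − MPC·Y = 2495.8 − 0.56(3255) = 2495.8 − 1822.8 = 673

a = 673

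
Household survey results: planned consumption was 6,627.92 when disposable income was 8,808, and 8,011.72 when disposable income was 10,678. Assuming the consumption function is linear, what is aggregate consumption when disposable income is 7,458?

MPC = (8011.72 − 6627.92)/(10678 − 8808) = 1383.8/1870 = 0.74
a = 6627.92 − 0.74(8808) = 6627.92 − 6517.92 = 110
C = 110 + 0.74(7458) = 110 + 5518.92 = 5628.92

C = 5628.92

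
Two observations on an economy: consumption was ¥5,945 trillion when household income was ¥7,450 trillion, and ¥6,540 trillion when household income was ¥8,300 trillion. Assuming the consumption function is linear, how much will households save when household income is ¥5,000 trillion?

MPC = (6540 − 5945)/(8300 − 7450) = 595/850 = 0.7
a = 5945 − 0.7(7450) = 5945 − 5215 = 730
C = 730 + 0.7(5000) = 4230
S = 5000 − 4230 = 770

S = 770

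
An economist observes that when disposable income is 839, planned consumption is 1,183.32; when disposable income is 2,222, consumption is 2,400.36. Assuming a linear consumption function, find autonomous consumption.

a = 445

MPC = ΔC/ΔY = (2400.36 − 1183.32)/(2222 − 839) = 1217.04/1383 = 0.88
a = C − MPC·Y = 1183.32 − 0.88(839) = 1183.32 − 738.32 = 445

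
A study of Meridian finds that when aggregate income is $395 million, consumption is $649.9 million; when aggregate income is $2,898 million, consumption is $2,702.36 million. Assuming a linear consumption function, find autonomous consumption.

MPC = ΔC/ΔY = (2702.36 − 649.9)/(2898 − 395) = 2052.46/2503 = 0.82
a = C − MPC·Y = 649.9 − 0.82(395) = 649.9 − 323.9 = 326

a = 326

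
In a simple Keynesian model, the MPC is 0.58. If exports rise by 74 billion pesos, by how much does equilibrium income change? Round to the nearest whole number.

The multiplier is 1/(1 − MPC) = 1/0.42.
ΔY = 74/0.42 = 176.19 ≈ 176

ΔY ≈ 176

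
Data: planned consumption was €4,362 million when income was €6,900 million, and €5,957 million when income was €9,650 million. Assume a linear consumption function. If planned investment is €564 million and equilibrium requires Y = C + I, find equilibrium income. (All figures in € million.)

MPC = (5957 − 4362)/(9650 − 6900) = 1595/2750 = 0.58
a = 4362 − 0.58(6900) = 360
Equilibrium: Y = 360 + 0.58Y + 564
0.42Y = 924, so Y = 924/0.42 = 2200

Y = 2200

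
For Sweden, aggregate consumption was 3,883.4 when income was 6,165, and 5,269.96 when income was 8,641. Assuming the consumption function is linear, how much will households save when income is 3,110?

S = 937.4

MPC = (5269.96 − 3883.4)/(8641 − 6165) = 1386.56/2476 = 0.56
a = 3883.4 − 0.56(6165) = 3883.4 − 3452.4 = 431
C = 431 + 0.56(3110) = 2172.6
S = 3110 − 2172.6 = 937.4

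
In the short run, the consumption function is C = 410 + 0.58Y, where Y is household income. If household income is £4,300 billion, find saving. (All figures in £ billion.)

S = 1396

C = 410 + 0.58(4300) = 410 + 2494 = 2904
S = Y − C = 4300 − 2904 = 1396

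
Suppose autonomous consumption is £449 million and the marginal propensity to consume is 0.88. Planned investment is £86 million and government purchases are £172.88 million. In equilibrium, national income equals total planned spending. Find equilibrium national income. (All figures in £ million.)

Y = C + I + G = 449 + 0.88Y + 86 + 172.88
Y − 0.88Y = 707.88
0.12Y = 707.88, so Y = 707.88/0.12 = 5899

Y = 5899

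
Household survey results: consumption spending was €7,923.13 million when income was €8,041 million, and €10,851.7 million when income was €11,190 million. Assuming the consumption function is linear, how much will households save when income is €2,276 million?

S = -285.68

MPC = (10851.7 − 7923.13)/(11190 − 8041) = 2928.57/3149 = 0.93
a = 7923.13 − 0.93(8041) = 7923.13 − 7478.13 = 445
C = 445 + 0.93(2276) = 2561.68
S = 2276 − 2561.68 = -285.68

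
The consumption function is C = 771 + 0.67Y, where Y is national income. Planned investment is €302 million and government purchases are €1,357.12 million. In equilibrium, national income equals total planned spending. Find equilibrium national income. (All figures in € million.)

Y = 7364

Y = C + I + G = 771 + 0.67Y + 302 + 1357.12
Y − 0.67Y = 2430.12
0.33Y = 2430.12, so Y = 2430.12/0.33 = 7364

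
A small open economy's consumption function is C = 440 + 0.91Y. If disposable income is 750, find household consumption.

C = 440 + 0.91(750) = 440 + 682.5 = 1122.5

C = 1122.5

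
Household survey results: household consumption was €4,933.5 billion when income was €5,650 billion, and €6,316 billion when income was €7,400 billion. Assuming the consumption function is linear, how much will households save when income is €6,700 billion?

MPC = (6316 − 4933.5)/(7400 − 5650) = 1382.5/1750 = 0.79
a = 4933.5 − 0.79(5650) = 4933.5 − 4463.5 = 470
C = 470 + 0.79(6700) = 5763
S = 6700 − 5763 = 937

S = 937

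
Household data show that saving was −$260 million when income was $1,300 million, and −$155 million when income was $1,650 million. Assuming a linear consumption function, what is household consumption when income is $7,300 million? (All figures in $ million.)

MPS = ΔS/ΔY = (-155 − (-260))/(1650 − 1300) = 105/350 = 0.3
MPC = 1 − MPS = 0.7
Autonomous saving = -260 − 0.3(1300) = -650, so a = 650
C = 650 + 0.7(7300) = 650 + 5110 = 5760

C = 5760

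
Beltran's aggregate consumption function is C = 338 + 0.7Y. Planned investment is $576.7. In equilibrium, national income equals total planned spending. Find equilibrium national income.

Y = 3049

Y = C + I = 338 + 0.7Y + 576.7
Y − 0.7Y = 914.7
0.3Y = 914.7, so Y = 914.7/0.3 = 3049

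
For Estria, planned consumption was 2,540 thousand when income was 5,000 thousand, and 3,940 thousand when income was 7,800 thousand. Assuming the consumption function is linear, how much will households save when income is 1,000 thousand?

S = 460

MPC = (3940 − 2540)/(7800 − 5000) = 1400/2800 = 0.5
a = 2540 − 0.5(5000) = 2540 − 2500 = 40
C = 40 + 0.5(1000) = 540
S = 1000 − 540 = 460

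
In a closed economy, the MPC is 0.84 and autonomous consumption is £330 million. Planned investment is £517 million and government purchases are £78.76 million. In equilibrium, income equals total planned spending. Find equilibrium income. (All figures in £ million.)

Y = C + I + G = 330 + 0.84Y + 517 + 78.76
Y − 0.84Y = 925.76
0.16Y = 925.76, so Y = 925.76/0.16 = 5786

Y = 5786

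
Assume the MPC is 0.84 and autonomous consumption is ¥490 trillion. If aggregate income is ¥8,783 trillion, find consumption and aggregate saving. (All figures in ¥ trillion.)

C = 7867.72; S = 915.28

C = 490 + 0.84(8783) = 490 + 7377.72 = 7867.72
S = Y − C = 8783 − 7867.72 = 915.28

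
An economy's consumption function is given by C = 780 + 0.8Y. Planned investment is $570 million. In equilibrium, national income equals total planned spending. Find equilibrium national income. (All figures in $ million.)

Y = C + I = 780 + 0.8Y + 570
Y − 0.8Y = 1350
0.2Y = 1350, so Y = 1350/0.2 = 6750

Y = 6750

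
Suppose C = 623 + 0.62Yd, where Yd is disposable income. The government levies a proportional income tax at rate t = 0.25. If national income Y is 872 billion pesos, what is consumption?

Yd = (1 − 0.25)(872) = 0.75(872) = 654
C = 623 + 0.62(654) = 623 + 405.48 = 1028.48

C = 1028.48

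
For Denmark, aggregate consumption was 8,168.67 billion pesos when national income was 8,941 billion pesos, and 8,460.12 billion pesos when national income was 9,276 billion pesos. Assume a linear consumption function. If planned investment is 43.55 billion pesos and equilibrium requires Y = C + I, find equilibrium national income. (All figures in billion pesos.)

Y = 3335

MPC = (8460.12 − 8168.67)/(9276 − 8941) = 291.45/335 = 0.87
a = 8168.67 − 0.87(8941) = 390
Equilibrium: Y = 390 + 0.87Y + 43.55
0.13Y = 433.55, so Y = 433.55/0.13 = 3335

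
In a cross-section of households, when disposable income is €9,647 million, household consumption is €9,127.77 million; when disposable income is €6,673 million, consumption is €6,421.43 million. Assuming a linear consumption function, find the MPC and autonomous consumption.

MPC = ΔC/ΔY = (9127.77 − 6421.43)/(9647 − 6673) = 2706.34/2974 = 0.91
a = C − MPC·Y = 6421.43 − 0.91(6673) = 6421.43 − 6072.43 = 349

MPC = 0.91; a = 349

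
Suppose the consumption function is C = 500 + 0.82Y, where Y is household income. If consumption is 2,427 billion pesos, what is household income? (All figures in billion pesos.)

500 + 0.82Y = 2427
0.82Y = 1927, so Y = 1927/0.82 = 2350

Y = 2350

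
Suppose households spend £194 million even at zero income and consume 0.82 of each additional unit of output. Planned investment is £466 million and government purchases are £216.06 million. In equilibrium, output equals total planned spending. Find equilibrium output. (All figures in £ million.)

Y = C + I + G = 194 + 0.82Y + 466 + 216.06
Y − 0.82Y = 876.06
0.18Y = 876.06, so Y = 876.06/0.18 = 4867

Y = 4867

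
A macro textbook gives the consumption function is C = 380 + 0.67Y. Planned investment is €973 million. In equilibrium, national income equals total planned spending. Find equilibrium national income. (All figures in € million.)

Y = C + I = 380 + 0.67Y + 973
Y − 0.67Y = 1353
0.33Y = 1353, so Y = 1353/0.33 = 4100

Y = 4100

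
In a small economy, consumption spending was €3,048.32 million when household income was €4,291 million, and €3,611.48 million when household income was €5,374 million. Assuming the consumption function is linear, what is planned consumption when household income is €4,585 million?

C = 3201.2

MPC = (3611.48 − 3048.32)/(5374 − 4291) = 563.16/1083 = 0.52
a = 3048.32 − 0.52(4291) = 3048.32 − 2231.32 = 817
C = 817 + 0.52(4585) = 817 + 2384.2 = 3201.2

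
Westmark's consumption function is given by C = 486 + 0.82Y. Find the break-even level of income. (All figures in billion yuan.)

Y = 2700

At break-even, C = Y: 486 + 0.82Y = Y
0.18Y = 486, so Y = 486/0.18 = 2700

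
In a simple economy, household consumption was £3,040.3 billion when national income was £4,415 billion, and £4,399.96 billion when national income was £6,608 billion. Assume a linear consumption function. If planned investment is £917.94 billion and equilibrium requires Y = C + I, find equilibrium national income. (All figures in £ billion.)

Y = 3213

MPC = (4399.96 − 3040.3)/(6608 − 4415) = 1359.66/2193 = 0.62
a = 3040.3 − 0.62(4415) = 303
Equilibrium: Y = 303 + 0.62Y + 917.94
0.38Y = 1220.94, so Y = 1220.94/0.38 = 3213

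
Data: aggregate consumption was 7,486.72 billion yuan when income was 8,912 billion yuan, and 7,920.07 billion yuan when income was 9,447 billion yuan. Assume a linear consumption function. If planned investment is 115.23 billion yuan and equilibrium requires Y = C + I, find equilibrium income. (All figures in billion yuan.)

Y = 2017

MPC = (7920.07 − 7486.72)/(9447 − 8912) = 433.35/535 = 0.81
a = 7486.72 − 0.81(8912) = 268
Equilibrium: Y = 268 + 0.81Y + 115.23
0.19Y = 383.23, so Y = 383.23/0.19 = 2017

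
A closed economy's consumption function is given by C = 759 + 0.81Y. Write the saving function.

S = Y − C = Y − (759 + 0.81Y) = -759 + (1 − 0.81)Y

S = -759 + 0.19Y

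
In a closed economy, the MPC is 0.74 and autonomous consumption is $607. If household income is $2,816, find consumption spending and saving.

C = 2690.84; S = 125.16

C = 607 + 0.74(2816) = 607 + 2083.84 = 2690.84
S = Y − C = 2816 − 2690.84 = 125.16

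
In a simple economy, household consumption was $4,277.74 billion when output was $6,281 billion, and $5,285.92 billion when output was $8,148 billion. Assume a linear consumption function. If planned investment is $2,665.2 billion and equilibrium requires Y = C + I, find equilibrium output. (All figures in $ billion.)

Y = 7720

MPC = (5285.92 − 4277.74)/(8148 − 6281) = 1008.18/1867 = 0.54
a = 4277.74 − 0.54(6281) = 886
Equilibrium: Y = 886 + 0.54Y + 2665.2
0.46Y = 3551.2, so Y = 3551.2/0.46 = 7720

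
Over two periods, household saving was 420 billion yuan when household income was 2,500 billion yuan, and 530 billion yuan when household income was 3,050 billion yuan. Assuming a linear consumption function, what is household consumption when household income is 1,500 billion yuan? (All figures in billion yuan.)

C = 1280

MPS = ΔS/ΔY = (530 − 420)/(3050 − 2500) = 110/550 = 0.2
MPC = 1 − MPS = 0.8
Autonomous saving = 420 − 0.2(2500) = -80, so a = 80
C = 80 + 0.8(1500) = 80 + 1200 = 1280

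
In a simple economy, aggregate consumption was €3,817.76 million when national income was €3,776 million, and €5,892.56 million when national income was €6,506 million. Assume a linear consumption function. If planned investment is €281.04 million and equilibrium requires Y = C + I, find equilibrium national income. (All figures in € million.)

MPC = (5892.56 − 3817.76)/(6506 − 3776) = 2074.8/2730 = 0.76
a = 3817.76 − 0.76(3776) = 948
Equilibrium: Y = 948 + 0.76Y + 281.04
0.24Y = 1229.04, so Y = 1229.04/0.24 = 5121

Y = 5121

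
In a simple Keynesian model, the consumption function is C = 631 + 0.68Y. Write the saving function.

S = -631 + 0.32Y

S = Y − C = Y − (631 + 0.68Y) = -631 + (1 − 0.68)Y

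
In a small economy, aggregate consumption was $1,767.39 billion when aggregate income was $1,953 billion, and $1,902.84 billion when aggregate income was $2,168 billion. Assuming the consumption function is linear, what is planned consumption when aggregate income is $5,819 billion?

C = 4202.97

MPC = (1902.84 − 1767.39)/(2168 − 1953) = 135.45/215 = 0.63
a = 1767.39 − 0.63(1953) = 1767.39 − 1230.39 = 537
C = 537 + 0.63(5819) = 537 + 3665.97 = 4202.97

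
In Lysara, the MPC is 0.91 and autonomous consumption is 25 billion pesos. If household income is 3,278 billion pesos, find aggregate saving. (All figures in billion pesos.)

S = 270.02

C = 25 + 0.91(3278) = 25 + 2982.98 = 3007.98
S = Y − C = 3278 − 3007.98 = 270.02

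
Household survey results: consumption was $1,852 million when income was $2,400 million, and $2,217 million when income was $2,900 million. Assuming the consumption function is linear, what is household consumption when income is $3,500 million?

MPC = (2217 − 1852)/(2900 − 2400) = 365/500 = 0.73
a = 1852 − 0.73(2400) = 1852 − 1752 = 100
C = 100 + 0.73(3500) = 100 + 2555 = 2655

C = 2655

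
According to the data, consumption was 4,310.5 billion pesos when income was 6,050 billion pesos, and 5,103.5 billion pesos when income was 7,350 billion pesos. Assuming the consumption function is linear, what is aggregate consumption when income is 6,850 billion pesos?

MPC = (5103.5 − 4310.5)/(7350 − 6050) = 793/1300 = 0.61
a = 4310.5 − 0.61(6050) = 4310.5 − 3690.5 = 620
C = 620 + 0.61(6850) = 620 + 4178.5 = 4798.5

C = 4798.5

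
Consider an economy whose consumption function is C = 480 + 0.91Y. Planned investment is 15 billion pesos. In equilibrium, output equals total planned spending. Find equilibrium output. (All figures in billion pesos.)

Y = 5500

Y = C + I = 480 + 0.91Y + 15
Y − 0.91Y = 495
0.09Y = 495, so Y = 495/0.09 = 5500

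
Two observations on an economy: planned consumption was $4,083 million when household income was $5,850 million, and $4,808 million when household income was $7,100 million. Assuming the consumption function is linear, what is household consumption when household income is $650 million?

C = 1067

MPC = (4808 − 4083)/(7100 − 5850) = 725/1250 = 0.58
a = 4083 − 0.58(5850) = 4083 − 3393 = 690
C = 690 + 0.58(650) = 690 + 377 = 1067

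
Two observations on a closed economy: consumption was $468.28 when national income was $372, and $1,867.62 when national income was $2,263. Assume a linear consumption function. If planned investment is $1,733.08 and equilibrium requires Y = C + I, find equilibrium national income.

Y = 7408

MPC = (1867.62 − 468.28)/(2263 − 372) = 1399.34/1891 = 0.74
a = 468.28 − 0.74(372) = 193
Equilibrium: Y = 193 + 0.74Y + 1733.08
0.26Y = 1926.08, so Y = 1926.08/0.26 = 7408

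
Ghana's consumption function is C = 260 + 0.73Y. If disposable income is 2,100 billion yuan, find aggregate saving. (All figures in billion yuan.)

C = 260 + 0.73(2100) = 260 + 1533 = 1793
S = Y − C = 2100 − 1793 = 307

S = 307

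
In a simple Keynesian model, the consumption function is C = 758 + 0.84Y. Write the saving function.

S = -758 + 0.16Y

S = Y − C = Y − (758 + 0.84Y) = -758 + (1 − 0.84)Y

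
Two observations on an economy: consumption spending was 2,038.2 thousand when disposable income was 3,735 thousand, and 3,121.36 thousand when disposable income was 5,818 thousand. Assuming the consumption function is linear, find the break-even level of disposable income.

Y = 200

MPC = (3121.36 − 2038.2)/(5818 − 3735) = 1083.16/2083 = 0.52
a = 2038.2 − 0.52(3735) = 2038.2 − 1942.2 = 96
Break-even: Y = a/(1−MPC) = 96/0.48 = 200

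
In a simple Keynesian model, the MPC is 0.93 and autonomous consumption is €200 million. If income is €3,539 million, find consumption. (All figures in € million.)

C = 3491.27

C = 200 + 0.93(3539) = 200 + 3291.27 = 3491.27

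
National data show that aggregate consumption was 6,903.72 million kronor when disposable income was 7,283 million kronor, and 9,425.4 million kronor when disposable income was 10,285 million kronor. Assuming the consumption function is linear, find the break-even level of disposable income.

Y = 4912.5

MPC = (9425.4 − 6903.72)/(10285 − 7283) = 2521.68/3002 = 0.84
a = 6903.72 − 0.84(7283) = 6903.72 − 6117.72 = 786
Break-even: Y = a/(1−MPC) = 786/0.16 = 4912.5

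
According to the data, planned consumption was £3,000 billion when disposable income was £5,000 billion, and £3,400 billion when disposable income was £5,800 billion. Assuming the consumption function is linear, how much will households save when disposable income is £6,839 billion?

S = 2919.5

MPC = (3400 − 3000)/(5800 − 5000) = 400/800 = 0.5
a = 3000 − 0.5(5000) = 3000 − 2500 = 500
C = 500 + 0.5(6839) = 3919.5
S = 6839 − 3919.5 = 2919.5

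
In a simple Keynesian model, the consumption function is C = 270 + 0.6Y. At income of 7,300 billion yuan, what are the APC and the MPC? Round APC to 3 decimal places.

MPC = 0.6 (the slope of the consumption function)
C = 270 + 0.6(7300) = 4650, so APC = 4650/7300 = 0.637

APC = 0.637; MPC = 0.6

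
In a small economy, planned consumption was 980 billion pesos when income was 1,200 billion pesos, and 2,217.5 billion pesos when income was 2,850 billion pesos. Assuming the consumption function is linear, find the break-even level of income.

MPC = (2217.5 − 980)/(2850 − 1200) = 1237.5/1650 = 0.75
a = 980 − 0.75(1200) = 980 − 900 = 80
Break-even: Y = a/(1−MPC) = 80/0.25 = 320

Y = 320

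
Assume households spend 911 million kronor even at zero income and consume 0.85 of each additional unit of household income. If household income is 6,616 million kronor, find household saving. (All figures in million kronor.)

C = 911 + 0.85(6616) = 911 + 5623.6 = 6534.6
S = Y − C = 6616 − 6534.6 = 81.4

S = 81.4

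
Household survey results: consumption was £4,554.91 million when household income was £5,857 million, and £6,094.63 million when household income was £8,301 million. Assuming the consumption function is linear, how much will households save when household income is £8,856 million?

MPC = (6094.63 − 4554.91)/(8301 − 5857) = 1539.72/2444 = 0.63
a = 4554.91 − 0.63(5857) = 4554.91 − 3689.91 = 865
C = 865 + 0.63(8856) = 6444.28
S = 8856 − 6444.28 = 2411.72

S = 2411.72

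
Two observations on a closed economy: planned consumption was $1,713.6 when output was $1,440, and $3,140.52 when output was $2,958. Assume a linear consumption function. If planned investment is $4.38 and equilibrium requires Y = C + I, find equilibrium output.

MPC = (3140.52 − 1713.6)/(2958 − 1440) = 1426.92/1518 = 0.94
a = 1713.6 − 0.94(1440) = 360
Equilibrium: Y = 360 + 0.94Y + 4.38
0.06Y = 364.38, so Y = 364.38/0.06 = 6073

Y = 6073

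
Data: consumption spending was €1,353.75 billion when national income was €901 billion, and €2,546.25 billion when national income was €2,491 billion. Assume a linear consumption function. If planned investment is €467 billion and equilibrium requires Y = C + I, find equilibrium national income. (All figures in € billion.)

MPC = (2546.25 − 1353.75)/(2491 − 901) = 1192.5/1590 = 0.75
a = 1353.75 − 0.75(901) = 678
Equilibrium: Y = 678 + 0.75Y + 467
0.25Y = 1145, so Y = 1145/0.25 = 4580

Y = 4580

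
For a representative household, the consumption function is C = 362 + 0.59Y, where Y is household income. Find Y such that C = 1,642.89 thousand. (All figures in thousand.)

362 + 0.59Y = 1642.89
0.59Y = 1280.89, so Y = 1280.89/0.59 = 2171

Y = 2171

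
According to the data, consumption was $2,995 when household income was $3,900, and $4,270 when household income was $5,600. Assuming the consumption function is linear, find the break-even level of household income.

Y = 280

MPC = (4270 − 2995)/(5600 − 3900) = 1275/1700 = 0.75
a = 2995 − 0.75(3900) = 2995 − 2925 = 70
Break-even: Y = a/(1−MPC) = 70/0.25 = 280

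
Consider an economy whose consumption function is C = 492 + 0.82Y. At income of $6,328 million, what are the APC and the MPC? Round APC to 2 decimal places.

APC = 0.90; MPC = 0.82

MPC = 0.82 (the slope of the consumption function)
C = 492 + 0.82(6328) = 5680.96, so APC = 5680.96/6328 = 0.90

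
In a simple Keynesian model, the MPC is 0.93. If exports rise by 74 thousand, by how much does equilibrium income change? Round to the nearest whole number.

ΔY ≈ 1057

The multiplier is 1/(1 − MPC) = 1/0.07.
ΔY = 74/0.07 = 1057.14 ≈ 1057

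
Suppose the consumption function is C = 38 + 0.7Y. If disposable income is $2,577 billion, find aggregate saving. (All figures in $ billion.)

S = 735.1

C = 38 + 0.7(2577) = 38 + 1803.9 = 1841.9
S = Y − C = 2577 − 1841.9 = 735.1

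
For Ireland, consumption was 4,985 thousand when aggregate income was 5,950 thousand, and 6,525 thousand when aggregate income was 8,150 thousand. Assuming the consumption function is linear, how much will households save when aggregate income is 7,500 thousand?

S = 1430

MPC = (6525 − 4985)/(8150 − 5950) = 1540/2200 = 0.7
a = 4985 − 0.7(5950) = 4985 − 4165 = 820
C = 820 + 0.7(7500) = 6070
S = 7500 − 6070 = 1430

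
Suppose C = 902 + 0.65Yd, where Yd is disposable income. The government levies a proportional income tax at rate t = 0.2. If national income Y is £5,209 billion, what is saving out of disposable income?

Yd = (1 − 0.2)(5209) = 0.8(5209) = 4167.2
C = 902 + 0.65(4167.2) = 902 + 2708.68 = 3610.68
S = Yd − C = 4167.2 − 3610.68 = 556.52

S = 556.52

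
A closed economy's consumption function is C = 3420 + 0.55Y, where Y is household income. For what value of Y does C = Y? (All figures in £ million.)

Y = 7600

At break-even, C = Y: 3420 + 0.55Y = Y
0.45Y = 3420, so Y = 3420/0.45 = 7600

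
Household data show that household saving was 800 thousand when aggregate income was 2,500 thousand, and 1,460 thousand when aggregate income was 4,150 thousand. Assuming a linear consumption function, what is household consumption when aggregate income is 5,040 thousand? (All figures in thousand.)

C = 3224

MPS = ΔS/ΔY = (1460 − 800)/(4150 − 2500) = 660/1650 = 0.4
MPC = 1 − MPS = 0.6
Autonomous saving = 800 − 0.4(2500) = -200, so a = 200
C = 200 + 0.6(5040) = 200 + 3024 = 3224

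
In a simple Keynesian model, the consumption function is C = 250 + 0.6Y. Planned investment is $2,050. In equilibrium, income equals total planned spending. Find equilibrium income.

Y = 5750

Y = C + I = 250 + 0.6Y + 2050
Y − 0.6Y = 2300
0.4Y = 2300, so Y = 2300/0.4 = 5750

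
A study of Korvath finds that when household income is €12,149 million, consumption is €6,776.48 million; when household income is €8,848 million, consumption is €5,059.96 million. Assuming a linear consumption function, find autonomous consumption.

a = 459

MPC = ΔC/ΔY = (6776.48 − 5059.96)/(12149 − 8848) = 1716.52/3301 = 0.52
a = C − MPC·Y = 5059.96 − 0.52(8848) = 5059.96 − 4600.96 = 459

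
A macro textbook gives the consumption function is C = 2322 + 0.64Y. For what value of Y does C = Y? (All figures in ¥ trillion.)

At break-even, C = Y: 2322 + 0.64Y = Y
0.36Y = 2322, so Y = 2322/0.36 = 6450

Y = 6450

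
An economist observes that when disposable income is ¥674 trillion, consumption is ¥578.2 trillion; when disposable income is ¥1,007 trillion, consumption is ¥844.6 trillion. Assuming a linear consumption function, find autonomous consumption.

MPC = ΔC/ΔY = (844.6 − 578.2)/(1007 − 674) = 266.4/333 = 0.8
a = C − MPC·Y = 578.2 − 0.8(674) = 578.2 − 539.2 = 39

a = 39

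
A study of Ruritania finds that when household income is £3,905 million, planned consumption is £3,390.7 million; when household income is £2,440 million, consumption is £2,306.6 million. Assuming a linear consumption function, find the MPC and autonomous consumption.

MPC = ΔC/ΔY = (3390.7 − 2306.6)/(3905 − 2440) = 1084.1/1465 = 0.74
a = C − MPC·Y = 2306.6 − 0.74(2440) = 2306.6 − 1805.6 = 501

MPC = 0.74; a = 501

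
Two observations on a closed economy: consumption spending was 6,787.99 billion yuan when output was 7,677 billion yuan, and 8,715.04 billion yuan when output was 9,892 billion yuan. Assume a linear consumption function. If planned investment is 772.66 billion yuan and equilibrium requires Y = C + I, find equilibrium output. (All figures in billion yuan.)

MPC = (8715.04 − 6787.99)/(9892 − 7677) = 1927.05/2215 = 0.87
a = 6787.99 − 0.87(7677) = 109
Equilibrium: Y = 109 + 0.87Y + 772.66
0.13Y = 881.66, so Y = 881.66/0.13 = 6782

Y = 6782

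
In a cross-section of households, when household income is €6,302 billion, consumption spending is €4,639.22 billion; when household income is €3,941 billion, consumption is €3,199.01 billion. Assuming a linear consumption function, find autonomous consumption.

MPC = ΔC/ΔY = (4639.22 − 3199.01)/(6302 − 3941) = 1440.21/2361 = 0.61
a = C − MPC·Y = 3199.01 − 0.61(3941) = 3199.01 − 2404.01 = 795

a = 795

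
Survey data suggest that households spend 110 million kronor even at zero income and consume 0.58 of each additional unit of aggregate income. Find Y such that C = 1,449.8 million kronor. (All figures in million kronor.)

110 + 0.58Y = 1449.8
0.58Y = 1339.8, so Y = 1339.8/0.58 = 2310

Y = 2310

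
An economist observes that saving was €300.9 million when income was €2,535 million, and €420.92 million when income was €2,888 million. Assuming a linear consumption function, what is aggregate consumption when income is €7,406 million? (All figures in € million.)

MPS = ΔS/ΔY = (420.92 − 300.9)/(2888 − 2535) = 120.02/353 = 0.34
MPC = 1 − MPS = 0.66
Autonomous saving = 300.9 − 0.34(2535) = -561, so a = 561
C = 561 + 0.66(7406) = 561 + 4887.96 = 5448.96

C = 5448.96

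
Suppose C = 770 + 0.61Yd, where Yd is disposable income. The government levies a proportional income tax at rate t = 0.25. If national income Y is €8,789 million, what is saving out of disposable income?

S = 1800.7825

Yd = (1 − 0.25)(8789) = 0.75(8789) = 6591.75
C = 770 + 0.61(6591.75) = 770 + 4020.9675 = 4790.9675
S = Yd − C = 6591.75 − 4790.9675 = 1800.7825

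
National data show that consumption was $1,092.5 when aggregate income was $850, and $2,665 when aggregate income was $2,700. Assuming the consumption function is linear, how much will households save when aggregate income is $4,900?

MPC = (2665 − 1092.5)/(2700 − 850) = 1572.5/1850 = 0.85
a = 1092.5 − 0.85(850) = 1092.5 − 722.5 = 370
C = 370 + 0.85(4900) = 4535
S = 4900 − 4535 = 365

S = 365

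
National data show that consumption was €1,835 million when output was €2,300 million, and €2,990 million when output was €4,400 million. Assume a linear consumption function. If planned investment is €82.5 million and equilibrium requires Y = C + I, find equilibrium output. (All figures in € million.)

Y = 1450

MPC = (2990 − 1835)/(4400 − 2300) = 1155/2100 = 0.55
a = 1835 − 0.55(2300) = 570
Equilibrium: Y = 570 + 0.55Y + 82.5
0.45Y = 652.5, so Y = 652.5/0.45 = 1450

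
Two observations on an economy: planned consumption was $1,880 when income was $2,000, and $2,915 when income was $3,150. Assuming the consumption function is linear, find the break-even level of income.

Y = 800

MPC = (2915 − 1880)/(3150 − 2000) = 1035/1150 = 0.9
a = 1880 − 0.9(2000) = 1880 − 1800 = 80
Break-even: Y = a/(1−MPC) = 80/0.1 = 800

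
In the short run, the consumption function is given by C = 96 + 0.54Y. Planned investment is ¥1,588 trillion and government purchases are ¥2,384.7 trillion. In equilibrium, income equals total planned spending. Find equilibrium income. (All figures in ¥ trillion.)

Y = 8845

Y = C + I + G = 96 + 0.54Y + 1588 + 2384.7
Y − 0.54Y = 4068.7
0.46Y = 4068.7, so Y = 4068.7/0.46 = 8845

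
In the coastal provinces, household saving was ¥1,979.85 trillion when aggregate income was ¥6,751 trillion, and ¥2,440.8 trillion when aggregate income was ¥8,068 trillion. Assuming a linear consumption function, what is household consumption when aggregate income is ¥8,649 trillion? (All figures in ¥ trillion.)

C = 6004.85

MPS = ΔS/ΔY = (2440.8 − 1979.85)/(8068 − 6751) = 460.95/1317 = 0.35
MPC = 1 − MPS = 0.65
Autonomous saving = 1979.85 − 0.35(6751) = -383, so a = 383
C = 383 + 0.65(8649) = 383 + 5621.85 = 6004.85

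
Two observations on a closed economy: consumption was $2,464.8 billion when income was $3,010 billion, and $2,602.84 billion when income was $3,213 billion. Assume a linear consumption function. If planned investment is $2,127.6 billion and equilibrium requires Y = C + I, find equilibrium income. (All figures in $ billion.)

Y = 7955

MPC = (2602.84 − 2464.8)/(3213 − 3010) = 138.04/203 = 0.68
a = 2464.8 − 0.68(3010) = 418
Equilibrium: Y = 418 + 0.68Y + 2127.6
0.32Y = 2545.6, so Y = 2545.6/0.32 = 7955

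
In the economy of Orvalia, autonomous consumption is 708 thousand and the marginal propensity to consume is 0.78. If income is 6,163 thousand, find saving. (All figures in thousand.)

S = 647.86

C = 708 + 0.78(6163) = 708 + 4807.14 = 5515.14
S = Y − C = 6163 − 5515.14 = 647.86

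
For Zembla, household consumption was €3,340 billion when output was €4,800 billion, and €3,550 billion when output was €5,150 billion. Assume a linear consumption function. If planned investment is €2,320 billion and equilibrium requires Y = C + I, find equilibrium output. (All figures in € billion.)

Y = 6950

MPC = (3550 − 3340)/(5150 − 4800) = 210/350 = 0.6
a = 3340 − 0.6(4800) = 460
Equilibrium: Y = 460 + 0.6Y + 2320
0.4Y = 2780, so Y = 2780/0.4 = 6950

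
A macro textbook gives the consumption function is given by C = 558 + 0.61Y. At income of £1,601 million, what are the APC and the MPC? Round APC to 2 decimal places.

APC = 0.96; MPC = 0.61

MPC = 0.61 (the slope of the consumption function)
C = 558 + 0.61(1601) = 1534.61, so APC = 1534.61/1601 = 0.96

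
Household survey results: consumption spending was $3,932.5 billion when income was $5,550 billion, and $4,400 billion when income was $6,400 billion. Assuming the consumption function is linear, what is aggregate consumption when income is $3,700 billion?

MPC = (4400 − 3932.5)/(6400 − 5550) = 467.5/850 = 0.55
a = 3932.5 − 0.55(5550) = 3932.5 − 3052.5 = 880
C = 880 + 0.55(3700) = 880 + 2035 = 2915

C = 2915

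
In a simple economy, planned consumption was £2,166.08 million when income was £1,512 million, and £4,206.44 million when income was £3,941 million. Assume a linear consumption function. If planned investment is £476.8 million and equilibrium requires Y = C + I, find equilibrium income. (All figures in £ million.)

MPC = (4206.44 − 2166.08)/(3941 − 1512) = 2040.36/2429 = 0.84
a = 2166.08 − 0.84(1512) = 896
Equilibrium: Y = 896 + 0.84Y + 476.8
0.16Y = 1372.8, so Y = 1372.8/0.16 = 8580

Y = 8580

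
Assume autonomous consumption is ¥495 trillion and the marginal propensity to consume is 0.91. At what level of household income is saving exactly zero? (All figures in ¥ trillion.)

At break-even, C = Y: 495 + 0.91Y = Y
0.09Y = 495, so Y = 495/0.09 = 5500

Y = 5500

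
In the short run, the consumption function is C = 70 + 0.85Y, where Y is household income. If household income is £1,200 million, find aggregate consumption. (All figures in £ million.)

C = 70 + 0.85(1200) = 70 + 1020 = 1090

C = 1090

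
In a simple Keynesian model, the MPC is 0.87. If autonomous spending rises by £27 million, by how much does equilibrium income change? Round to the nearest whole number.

The multiplier is 1/(1 − MPC) = 1/0.13.
ΔY = 27/0.13 = 207.69 ≈ 208

ΔY ≈ 208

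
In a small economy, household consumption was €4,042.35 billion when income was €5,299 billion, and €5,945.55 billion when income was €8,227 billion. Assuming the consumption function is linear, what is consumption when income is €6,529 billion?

C = 4841.85

MPC = (5945.55 − 4042.35)/(8227 − 5299) = 1903.2/2928 = 0.65
a = 4042.35 − 0.65(5299) = 4042.35 − 3444.35 = 598
C = 598 + 0.65(6529) = 598 + 4243.85 = 4841.85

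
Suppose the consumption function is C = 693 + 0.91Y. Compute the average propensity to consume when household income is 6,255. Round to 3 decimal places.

APC = 1.021

C = 693 + 0.91(6255) = 6385.05
APC = C/Y = 6385.05/6255 = 1.021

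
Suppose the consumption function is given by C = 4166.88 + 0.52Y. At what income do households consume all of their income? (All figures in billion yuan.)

Y = 8681

At break-even, C = Y: 4166.88 + 0.52Y = Y
0.48Y = 4166.88, so Y = 4166.88/0.48 = 8681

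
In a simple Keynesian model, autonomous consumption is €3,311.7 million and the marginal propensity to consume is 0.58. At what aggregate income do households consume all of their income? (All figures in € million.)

At break-even, C = Y: 3311.7 + 0.58Y = Y
0.42Y = 3311.7, so Y = 3311.7/0.42 = 7885

Y = 7885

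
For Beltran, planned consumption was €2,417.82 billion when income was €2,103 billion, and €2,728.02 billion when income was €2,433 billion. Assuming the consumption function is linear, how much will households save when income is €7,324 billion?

MPC = (2728.02 − 2417.82)/(2433 − 2103) = 310.2/330 = 0.94
a = 2417.82 − 0.94(2103) = 2417.82 − 1976.82 = 441
C = 441 + 0.94(7324) = 7325.56
S = 7324 − 7325.56 = -1.56

S = -1.56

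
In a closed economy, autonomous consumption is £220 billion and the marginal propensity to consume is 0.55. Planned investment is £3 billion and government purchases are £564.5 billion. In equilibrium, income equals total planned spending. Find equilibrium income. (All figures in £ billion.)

Y = C + I + G = 220 + 0.55Y + 3 + 564.5
Y − 0.55Y = 787.5
0.45Y = 787.5, so Y = 787.5/0.45 = 1750

Y = 1750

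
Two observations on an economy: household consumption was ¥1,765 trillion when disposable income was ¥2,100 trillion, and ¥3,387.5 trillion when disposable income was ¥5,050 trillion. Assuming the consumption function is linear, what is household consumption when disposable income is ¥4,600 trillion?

MPC = (3387.5 − 1765)/(5050 − 2100) = 1622.5/2950 = 0.55
a = 1765 − 0.55(2100) = 1765 − 1155 = 610
C = 610 + 0.55(4600) = 610 + 2530 = 3140

C = 3140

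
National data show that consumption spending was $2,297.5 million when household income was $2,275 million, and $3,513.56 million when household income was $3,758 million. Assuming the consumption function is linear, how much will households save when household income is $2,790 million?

MPC = (3513.56 − 2297.5)/(3758 − 2275) = 1216.06/1483 = 0.82
a = 2297.5 − 0.82(2275) = 2297.5 − 1865.5 = 432
C = 432 + 0.82(2790) = 2719.8
S = 2790 − 2719.8 = 70.2

S = 70.2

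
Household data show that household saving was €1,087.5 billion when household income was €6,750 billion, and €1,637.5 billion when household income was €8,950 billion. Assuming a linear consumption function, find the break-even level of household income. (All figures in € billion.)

Y = 2400

MPS = ΔS/ΔY = (1637.5 − 1087.5)/(8950 − 6750) = 550/2200 = 0.25
MPC = 1 − MPS = 0.75
From S(6750) = 1087.5: −a + 0.25(6750) = 1087.5, so a = 1687.5 − 1087.5 = 600
Break-even (S = 0): Y = a/MPS = 600/0.25 = 2400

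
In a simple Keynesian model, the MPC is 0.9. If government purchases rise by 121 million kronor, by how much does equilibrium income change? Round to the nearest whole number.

The multiplier is 1/(1 − MPC) = 1/0.1.
ΔY = 121/0.1 = 1210.00 ≈ 1210

ΔY ≈ 1210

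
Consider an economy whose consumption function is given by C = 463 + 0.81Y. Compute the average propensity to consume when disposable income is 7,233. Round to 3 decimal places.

C = 463 + 0.81(7233) = 6321.73
APC = C/Y = 6321.73/7233 = 0.874

APC = 0.874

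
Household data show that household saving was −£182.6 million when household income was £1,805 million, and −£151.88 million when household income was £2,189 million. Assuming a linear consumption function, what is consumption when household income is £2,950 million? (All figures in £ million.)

C = 3041

MPS = ΔS/ΔY = (-151.88 − (-182.6))/(2189 − 1805) = 30.72/384 = 0.08
MPC = 1 − MPS = 0.92
Autonomous saving = -182.6 − 0.08(1805) = -327, so a = 327
C = 327 + 0.92(2950) = 327 + 2714 = 3041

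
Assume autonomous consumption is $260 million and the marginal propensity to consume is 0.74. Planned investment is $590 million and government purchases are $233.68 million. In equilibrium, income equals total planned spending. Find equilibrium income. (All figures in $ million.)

Y = 4168

Y = C + I + G = 260 + 0.74Y + 590 + 233.68
Y − 0.74Y = 1083.68
0.26Y = 1083.68, so Y = 1083.68/0.26 = 4168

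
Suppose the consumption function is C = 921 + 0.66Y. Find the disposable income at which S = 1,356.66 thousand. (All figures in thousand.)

S = Y − C = -921 + 0.34Y
-921 + 0.34Y = 1356.66, so 0.34Y = 2277.66 and Y = 6699

Y = 6699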